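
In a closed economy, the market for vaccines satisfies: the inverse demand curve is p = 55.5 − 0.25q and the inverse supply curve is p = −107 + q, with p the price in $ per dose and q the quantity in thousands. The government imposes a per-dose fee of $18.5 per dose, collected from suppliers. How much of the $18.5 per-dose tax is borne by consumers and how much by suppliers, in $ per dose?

Inverting to q(p) form: qd = 222 − 4p; qs = p + 107.
Without the tax, 222 − 4p = p + 107 gives 5p = 115, so p* = $23 and q* = 130.
With the tax collected from suppliers, supply shifts: qs = (p − 18.5) + 107.
New equilibrium: consumers pay $26.7, suppliers receive $8.2, q = 115.2. (Wedge: pb − ps = 18.5.)
Burden on consumers: $3.7; on suppliers: $14.8. (They sum to $18.5.)
The less price-elastic side of the market bears the larger share of a per-unit tax.

Consumers bear $3.7 per dose; suppliers bear $14.8 per dose.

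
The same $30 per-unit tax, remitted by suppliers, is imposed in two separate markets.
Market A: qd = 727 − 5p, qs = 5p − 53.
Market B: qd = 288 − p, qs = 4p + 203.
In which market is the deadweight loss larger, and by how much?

Market A: pre-tax p* = $78, q* = 337; post-tax q = 262; deadweight loss = $1125.
Market B: pre-tax p* = $17, q* = 271; post-tax q = 247; deadweight loss = $360.
Difference: $1125 vs $360 → market A is larger by $765.

Market A, by $765.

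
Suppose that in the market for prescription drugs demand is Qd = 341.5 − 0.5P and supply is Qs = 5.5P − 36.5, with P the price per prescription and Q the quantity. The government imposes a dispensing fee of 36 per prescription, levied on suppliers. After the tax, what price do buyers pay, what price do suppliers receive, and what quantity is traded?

Buyers pay 96; suppliers receive 60; quantity = 293.5.

Without the tax, 341.5 − 0.5P = 5.5P − 36.5 gives 6P = 378, so P* = 63 and Q* = 310.
With the tax collected from suppliers, supply shifts: Qs = 5.5(P − 36) − 36.5.
Solving gives Q = 293.5 with buyers paying 96 and suppliers receiving 60 (the 36 wedge).
The less price-elastic side of the market bears the larger share of a per-unit tax.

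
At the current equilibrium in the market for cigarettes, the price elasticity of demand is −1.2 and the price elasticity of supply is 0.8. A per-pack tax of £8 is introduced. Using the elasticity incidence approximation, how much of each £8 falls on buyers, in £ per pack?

Incidence ratio: buyers' share ≈ εs / (εs + |εd|) = 0.8 / (0.8 + 1.2) = 0.4.
So buyers bear ≈ 0.4 × £8 = £3.2; suppliers bear £4.8.

Buyers bear ≈ £3.2 per pack.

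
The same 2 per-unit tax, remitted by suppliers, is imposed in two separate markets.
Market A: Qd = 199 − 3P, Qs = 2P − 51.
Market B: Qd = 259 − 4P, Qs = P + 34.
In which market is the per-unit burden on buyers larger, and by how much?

Market A, by 0.4.

Market A: pre-tax P* = 50, Q* = 49; post-tax Q = 46.6; per-unit burden on buyers = 0.8.
Market B: pre-tax P* = 45, Q* = 79; post-tax Q = 77.4; per-unit burden on buyers = 0.4.
Difference: 0.8 vs 0.4 → market A is larger by 0.4.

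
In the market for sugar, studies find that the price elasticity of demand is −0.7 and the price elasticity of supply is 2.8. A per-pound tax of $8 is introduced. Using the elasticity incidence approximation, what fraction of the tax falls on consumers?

Consumers' share ≈ 0.8.

Incidence ratio: consumers' share ≈ εs / (εs + |εd|) = 2.8 / (2.8 + 0.7) = 0.8.
Supply is the more elastic side, so consumers bear the larger share.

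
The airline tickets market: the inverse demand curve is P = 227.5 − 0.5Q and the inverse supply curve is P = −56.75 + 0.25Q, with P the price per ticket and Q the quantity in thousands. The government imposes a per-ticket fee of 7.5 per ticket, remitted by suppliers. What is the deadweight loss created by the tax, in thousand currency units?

Rewrite in direct form: Qd = 455 − 2P and Qs = 4P + 227.
Before the tax: set 455 − 2P = 4P + 227 → P* = 38, Q* = 379.
With the tax collected from suppliers, supply shifts: Qs = 4(P − 7.5) + 227.
Solving gives Q = 369 with consumers paying 43 and suppliers receiving 35.5 (the 7.5 wedge).
Quantity falls by |ΔQ| = |379 − 369| = 10.
DWL = ½ · t · |ΔQ| = ½ · 7.5 · 10 = 37.5.

Deadweight loss = 37.5 thousand.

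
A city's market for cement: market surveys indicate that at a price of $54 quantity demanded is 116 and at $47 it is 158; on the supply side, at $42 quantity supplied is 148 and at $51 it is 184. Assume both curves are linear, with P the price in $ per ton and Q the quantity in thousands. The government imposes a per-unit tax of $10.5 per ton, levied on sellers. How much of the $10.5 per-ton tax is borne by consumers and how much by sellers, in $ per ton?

Consumers bear $4.2 per ton; sellers bear $6.3 per ton.

Demand slope: (158 − 116)/(47 − 54) = -6, so Qd = 440 − 6P.
Supply slope: (184 − 148)/(51 − 42) = 4, so Qs = 4P − 20.
Without the tax, 440 − 6P = 4P − 20 gives 10P = 460, so P* = $46 and Q* = 164.
With the tax collected from sellers, supply shifts: Qs = 4(P − 10.5) − 20.
New equilibrium: consumers pay $50.2, sellers receive $39.7, Q = 138.8. (Wedge: Pb − Ps = 10.5.)
Burden on consumers: $4.2; on sellers: $6.3. (They sum to $10.5.)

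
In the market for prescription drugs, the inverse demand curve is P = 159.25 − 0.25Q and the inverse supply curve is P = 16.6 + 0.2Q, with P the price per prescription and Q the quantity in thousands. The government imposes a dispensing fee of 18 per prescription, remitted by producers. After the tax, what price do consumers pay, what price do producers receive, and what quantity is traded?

Rewrite in direct form: Qd = 637 − 4P and Qs = 5P − 83.
Without the tax, 637 − 4P = 5P − 83 gives 9P = 720, so P* = 80 and Q* = 317.
With the tax collected from producers, supply shifts: Qs = 5(P − 18) − 83.
New equilibrium: consumers pay 90, producers receive 72, Q = 277. (Wedge: Pb − Ps = 18.)
The less price-elastic side of the market bears the larger share of a per-unit tax.

Consumers pay 90; producers receive 72; quantity = 277.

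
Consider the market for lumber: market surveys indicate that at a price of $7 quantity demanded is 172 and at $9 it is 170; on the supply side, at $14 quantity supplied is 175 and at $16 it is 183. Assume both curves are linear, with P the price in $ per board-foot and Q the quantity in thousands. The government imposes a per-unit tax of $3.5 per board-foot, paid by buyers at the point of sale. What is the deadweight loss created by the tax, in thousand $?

Deadweight loss = $4.9 thousand.

Demand slope: (170 − 172)/(9 − 7) = -1, so Qd = 179 − P.
Supply slope: (183 − 175)/(16 − 14) = 4, so Qs = 4P + 119.
Before the tax: set 179 − P = 4P + 119 → P* = $12, Q* = 167.
With the tax collected from buyers, demand (in seller-price terms) shifts: Qd = 179 − (P + 3.5).
Solving gives Q = 164.2 with buyers paying $14.8 and producers receiving $11.3 (the $3.5 wedge).
Quantity falls by |ΔQ| = |167 − 164.2| = 2.8.
DWL = ½ · t · |ΔQ| = ½ · 3.5 · 2.8 = $4.9.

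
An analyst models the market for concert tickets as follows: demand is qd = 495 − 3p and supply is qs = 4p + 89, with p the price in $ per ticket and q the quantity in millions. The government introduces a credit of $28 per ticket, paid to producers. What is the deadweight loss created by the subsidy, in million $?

Deadweight loss = $672 million.

Before the subsidy: set 495 − 3p = 4p + 89 → p* = $58, q* = 321.
With a per-unit subsidy paid to producers, each receives p + 28 per unit sold, so supply becomes qs = 4(p + 28) + 89.
New equilibrium: consumers pay $42, producers receive $70, q = 369. (Wedge: pb − ps = −28.)
Quantity rises by |ΔQ| = |321 − 369| = 48.
DWL = ½ · t · |ΔQ| = ½ · 28 · 48 = $672.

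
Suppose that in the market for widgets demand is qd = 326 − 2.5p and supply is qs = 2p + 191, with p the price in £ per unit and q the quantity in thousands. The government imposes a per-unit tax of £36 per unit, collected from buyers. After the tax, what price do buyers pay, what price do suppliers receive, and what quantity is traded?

Buyers pay £46; suppliers receive £10; quantity = 211.

Without the tax, 326 − 2.5p = 2p + 191 gives 4.5p = 135, so p* = £30 and q* = 251.
With the tax collected from buyers, demand (in seller-price terms) shifts: qd = 326 − 2.5(p + 36).
Solving gives q = 211 with buyers paying £46 and suppliers receiving £10 (the £36 wedge).
The less price-elastic side of the market bears the larger share of a per-unit tax.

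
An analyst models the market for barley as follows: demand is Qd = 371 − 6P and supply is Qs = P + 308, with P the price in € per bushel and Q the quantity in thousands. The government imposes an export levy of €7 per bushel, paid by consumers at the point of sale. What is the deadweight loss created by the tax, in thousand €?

Deadweight loss = €21 thousand.

Without the tax, 371 − 6P = P + 308 gives 7P = 63, so P* = €9 and Q* = 317.
With the tax collected from consumers, demand (in seller-price terms) shifts: Qd = 371 − 6(P + 7).
Solving gives Q = 311 with consumers paying €10 and sellers receiving €3 (the €7 wedge).
Quantity falls by |ΔQ| = |317 − 311| = 6.
DWL = ½ · t · |ΔQ| = ½ · 7 · 6 = €21.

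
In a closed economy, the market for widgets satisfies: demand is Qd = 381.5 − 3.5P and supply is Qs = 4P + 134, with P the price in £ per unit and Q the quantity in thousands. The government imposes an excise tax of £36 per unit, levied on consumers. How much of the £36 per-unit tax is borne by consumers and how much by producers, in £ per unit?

Before the tax: set 381.5 − 3.5P = 4P + 134 → P* = £33, Q* = 266.
With the tax collected from consumers, demand (in seller-price terms) shifts: Qd = 381.5 − 3.5(P + 36).
New equilibrium: consumers pay £52.2, producers receive £16.2, Q = 198.8. (Wedge: Pb − Ps = 36.)
Burden on consumers: £19.2; on producers: £16.8. (They sum to £36.)

Consumers bear £19.2 per unit; producers bear £16.8 per unit.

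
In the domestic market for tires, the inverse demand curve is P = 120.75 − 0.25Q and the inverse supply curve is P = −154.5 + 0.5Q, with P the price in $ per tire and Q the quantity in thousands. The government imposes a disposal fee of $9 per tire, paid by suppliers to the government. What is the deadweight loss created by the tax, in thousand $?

Inverting to Q(P) form: Qd = 483 − 4P; Qs = 2P + 309.
Before the tax: set 483 − 4P = 2P + 309 → P* = $29, Q* = 367.
With the tax collected from suppliers, supply shifts: Qs = 2(P − 9) + 309.
Solving gives Q = 355 with buyers paying $32 and suppliers receiving $23 (the $9 wedge).
Quantity falls by |ΔQ| = |367 − 355| = 12.
DWL = ½ · t · |ΔQ| = ½ · 9 · 12 = $54.

Deadweight loss = $54 thousand.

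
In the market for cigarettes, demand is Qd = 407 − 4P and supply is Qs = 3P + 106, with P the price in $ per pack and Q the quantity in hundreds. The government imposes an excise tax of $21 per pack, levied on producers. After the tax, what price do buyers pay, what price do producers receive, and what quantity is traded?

Buyers pay $52; producers receive $31; quantity = 199.

Without the tax, 407 − 4P = 3P + 106 gives 7P = 301, so P* = $43 and Q* = 235.
With the tax collected from producers, supply shifts: Qs = 3(P − 21) + 106.
Solving gives Q = 199 with buyers paying $52 and producers receiving $31 (the $21 wedge).
The less price-elastic side of the market bears the larger share of a per-unit tax.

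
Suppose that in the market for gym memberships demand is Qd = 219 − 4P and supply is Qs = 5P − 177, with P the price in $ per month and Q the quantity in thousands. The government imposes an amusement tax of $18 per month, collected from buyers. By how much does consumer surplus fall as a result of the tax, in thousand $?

Consumer surplus falls by $230 thousand.

Without the tax, 219 − 4P = 5P − 177 gives 9P = 396, so P* = $44 and Q* = 43.
With the tax collected from buyers, demand (in seller-price terms) shifts: Qd = 219 − 4(P + 18).
New equilibrium: buyers pay $54, producers receive $36, Q = 3. (Wedge: Pb − Ps = 18.)
ΔCS is the trapezoid between Q = 3 and Q = 43 of height $10: ½ · (43 + 3) · 10 = $230.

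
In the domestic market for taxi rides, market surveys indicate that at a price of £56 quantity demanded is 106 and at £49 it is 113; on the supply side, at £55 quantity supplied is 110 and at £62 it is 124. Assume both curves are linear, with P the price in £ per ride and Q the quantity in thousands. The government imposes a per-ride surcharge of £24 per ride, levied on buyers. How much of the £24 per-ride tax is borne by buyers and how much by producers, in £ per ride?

Buyers bear £16 per ride; producers bear £8 per ride.

Demand slope: (113 − 106)/(49 − 56) = -1, so Qd = 162 − P.
Supply slope: (124 − 110)/(62 − 55) = 2, so Qs = 2P.
Without the tax, 162 − P = 2P gives 3P = 162, so P* = £54 and Q* = 108.
With the tax collected from buyers, demand (in seller-price terms) shifts: Qd = 162 − (P + 24).
New equilibrium: buyers pay £70, producers receive £46, Q = 92. (Wedge: Pb − Ps = 24.)
Burden on buyers: £16; on producers: £8. (They sum to £24.)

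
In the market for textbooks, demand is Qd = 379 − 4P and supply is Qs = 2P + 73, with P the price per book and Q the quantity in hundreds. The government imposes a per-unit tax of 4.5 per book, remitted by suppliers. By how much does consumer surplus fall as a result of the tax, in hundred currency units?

Consumer surplus falls by 258 hundred.

Before the tax: set 379 − 4P = 2P + 73 → P* = 51, Q* = 175.
With the tax collected from suppliers, supply shifts: Qs = 2(P − 4.5) + 73.
Solving gives Q = 169 with buyers paying 52.5 and suppliers receiving 48 (the 4.5 wedge).
ΔCS is the trapezoid between Q = 169 and Q = 175 of height 1.5: ½ · (175 + 169) · 1.5 = 258.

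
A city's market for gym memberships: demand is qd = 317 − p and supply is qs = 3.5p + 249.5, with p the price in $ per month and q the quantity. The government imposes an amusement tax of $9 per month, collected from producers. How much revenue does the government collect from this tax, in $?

Without the tax, 317 − p = 3.5p + 249.5 gives 4.5p = 67.5, so p* = $15 and q* = 302.
With the tax collected from producers, supply shifts: qs = 3.5(p − 9) + 249.5.
New equilibrium: consumers pay $22, producers receive $13, q = 295. (Wedge: pb − ps = 9.)
Revenue = t · Q = 9 · 295 = $2655.

Tax revenue = $2655.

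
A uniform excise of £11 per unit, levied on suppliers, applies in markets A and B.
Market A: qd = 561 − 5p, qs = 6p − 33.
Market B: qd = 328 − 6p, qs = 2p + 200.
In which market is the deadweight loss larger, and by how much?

Market A: pre-tax p* = £54, q* = 291; post-tax q = 261; deadweight loss = £165.
Market B: pre-tax p* = £16, q* = 232; post-tax q = 215.5; deadweight loss = £90.75.
Difference: £165 vs £90.75 → market A is larger by £74.25.

Market A, by £74.25.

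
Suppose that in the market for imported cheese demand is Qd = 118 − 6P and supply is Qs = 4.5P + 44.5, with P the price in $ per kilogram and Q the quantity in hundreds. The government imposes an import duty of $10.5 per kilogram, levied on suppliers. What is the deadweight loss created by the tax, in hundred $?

Before the tax: set 118 − 6P = 4.5P + 44.5 → P* = $7, Q* = 76.
With the tax collected from suppliers, supply shifts: Qs = 4.5(P − 10.5) + 44.5.
New equilibrium: buyers pay $11.5, suppliers receive $1, Q = 49. (Wedge: Pb − Ps = 10.5.)
Quantity falls by |ΔQ| = |76 − 49| = 27.
DWL = ½ · t · |ΔQ| = ½ · 10.5 · 27 = $141.75.

Deadweight loss = $141.75 hundred.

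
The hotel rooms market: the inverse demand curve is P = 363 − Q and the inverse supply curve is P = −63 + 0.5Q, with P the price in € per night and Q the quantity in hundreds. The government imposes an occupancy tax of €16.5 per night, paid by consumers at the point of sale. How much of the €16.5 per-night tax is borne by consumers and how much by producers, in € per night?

Rewrite in direct form: Qd = 363 − P and Qs = 2P + 126.
Before the tax: set 363 − P = 2P + 126 → P* = €79, Q* = 284.
With the tax collected from consumers, demand (in seller-price terms) shifts: Qd = 363 − (P + 16.5).
Solving gives Q = 273 with consumers paying €90 and producers receiving €73.5 (the €16.5 wedge).
Burden on consumers: €11; on producers: €5.5. (They sum to €16.5.)
The less price-elastic side of the market bears the larger share of a per-unit tax.

Consumers bear €11 per night; producers bear €5.5 per night.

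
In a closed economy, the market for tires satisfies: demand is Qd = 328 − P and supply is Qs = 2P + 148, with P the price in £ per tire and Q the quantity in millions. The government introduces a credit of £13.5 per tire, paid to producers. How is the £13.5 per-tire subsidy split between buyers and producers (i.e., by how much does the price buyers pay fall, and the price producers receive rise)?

Buyers gain £9 per tire; producers gain £4.5 per tire.

Before the subsidy: set 328 − P = 2P + 148 → P* = £60, Q* = 268.
With a per-unit subsidy paid to producers, each receives P + 13.5 per unit sold, so supply becomes Qs = 2(P + 13.5) + 148.
Solving gives Q = 277 with buyers paying £51 and producers receiving £64.5 (the £13.5 wedge).
Gain to buyers: £9; to producers: £4.5. (They sum to £13.5.)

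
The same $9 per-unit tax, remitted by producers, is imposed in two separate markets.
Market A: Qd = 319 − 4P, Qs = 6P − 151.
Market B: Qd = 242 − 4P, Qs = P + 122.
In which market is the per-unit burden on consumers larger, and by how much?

Market A, by $3.6.

Market A: pre-tax P* = $47, Q* = 131; post-tax Q = 109.4; per-unit burden on consumers = $5.4.
Market B: pre-tax P* = $24, Q* = 146; post-tax Q = 138.8; per-unit burden on consumers = $1.8.
Difference: $5.4 vs $1.8 → market A is larger by $3.6.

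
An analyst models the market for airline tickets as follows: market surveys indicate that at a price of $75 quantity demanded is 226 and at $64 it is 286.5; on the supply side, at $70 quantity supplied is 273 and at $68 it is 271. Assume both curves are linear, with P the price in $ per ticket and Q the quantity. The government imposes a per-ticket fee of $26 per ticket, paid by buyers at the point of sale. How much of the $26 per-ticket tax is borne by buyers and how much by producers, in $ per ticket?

Demand slope: (286.5 − 226)/(64 − 75) = -5.5, so Qd = 638.5 − 5.5P.
Supply slope: (271 − 273)/(68 − 70) = 1, so Qs = P + 203.
Before the tax: set 638.5 − 5.5P = P + 203 → P* = $67, Q* = 270.
With the tax collected from buyers, demand (in seller-price terms) shifts: Qd = 638.5 − 5.5(P + 26).
Solving gives Q = 248 with buyers paying $71 and producers receiving $45 (the $26 wedge).
Burden on buyers: $4; on producers: $22. (They sum to $26.)
The less price-elastic side of the market bears the larger share of a per-unit tax.

Buyers bear $4 per ticket; producers bear $22 per ticket.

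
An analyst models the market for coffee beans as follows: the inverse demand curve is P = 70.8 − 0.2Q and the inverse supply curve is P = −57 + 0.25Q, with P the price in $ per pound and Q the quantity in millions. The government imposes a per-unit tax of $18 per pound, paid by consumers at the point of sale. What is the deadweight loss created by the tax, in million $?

Inverting to Q(P) form: Qd = 354 − 5P; Qs = 4P + 228.
Before the tax: set 354 − 5P = 4P + 228 → P* = $14, Q* = 284.
With the tax collected from consumers, demand (in seller-price terms) shifts: Qd = 354 − 5(P + 18).
Solving gives Q = 244 with consumers paying $22 and sellers receiving $4 (the $18 wedge).
Quantity falls by |ΔQ| = |284 − 244| = 40.
DWL = ½ · t · |ΔQ| = ½ · 18 · 40 = $360.

Deadweight loss = $360 million.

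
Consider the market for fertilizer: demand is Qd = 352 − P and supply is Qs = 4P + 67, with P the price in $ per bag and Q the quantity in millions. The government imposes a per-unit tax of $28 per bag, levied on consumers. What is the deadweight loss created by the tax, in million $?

Deadweight loss = $313.6 million.

Before the tax: set 352 − P = 4P + 67 → P* = $57, Q* = 295.
With the tax collected from consumers, demand (in seller-price terms) shifts: Qd = 352 − (P + 28).
Solving gives Q = 272.6 with consumers paying $79.4 and sellers receiving $51.4 (the $28 wedge).
Quantity falls by |ΔQ| = |295 − 272.6| = 22.4.
DWL = ½ · t · |ΔQ| = ½ · 28 · 22.4 = $313.6.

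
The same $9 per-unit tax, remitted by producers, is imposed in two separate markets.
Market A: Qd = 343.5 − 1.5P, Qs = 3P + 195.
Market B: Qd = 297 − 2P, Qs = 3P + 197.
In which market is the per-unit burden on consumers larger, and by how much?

Market A: pre-tax P* = $33, Q* = 294; post-tax Q = 285; per-unit burden on consumers = $6.
Market B: pre-tax P* = $20, Q* = 257; post-tax Q = 246.2; per-unit burden on consumers = $5.4.
Difference: $6 vs $5.4 → market A is larger by $0.6.

Market A, by $0.6.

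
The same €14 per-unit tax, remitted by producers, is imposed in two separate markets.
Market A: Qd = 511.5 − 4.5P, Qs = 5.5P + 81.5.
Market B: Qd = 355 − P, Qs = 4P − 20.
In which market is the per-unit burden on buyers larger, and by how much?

Market B, by €3.5.

Market A: pre-tax P* = €43, Q* = 318; post-tax Q = 283.35; per-unit burden on buyers = €7.7.
Market B: pre-tax P* = €75, Q* = 280; post-tax Q = 268.8; per-unit burden on buyers = €11.2.
Difference: €7.7 vs €11.2 → market B is larger by €3.5.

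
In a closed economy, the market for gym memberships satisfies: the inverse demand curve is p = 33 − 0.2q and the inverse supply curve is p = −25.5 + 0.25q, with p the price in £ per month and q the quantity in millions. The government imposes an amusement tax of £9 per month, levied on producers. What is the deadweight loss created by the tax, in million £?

Deadweight loss = £90 million.

Inverting to q(p) form: qd = 165 − 5p; qs = 4p + 102.
Before the tax: set 165 − 5p = 4p + 102 → p* = £7, q* = 130.
With the tax collected from producers, supply shifts: qs = 4(p − 9) + 102.
New equilibrium: consumers pay £11, producers receive £2, q = 110. (Wedge: pb − ps = 9.)
Quantity falls by |ΔQ| = |130 − 110| = 20.
DWL = ½ · t · |ΔQ| = ½ · 9 · 20 = £90.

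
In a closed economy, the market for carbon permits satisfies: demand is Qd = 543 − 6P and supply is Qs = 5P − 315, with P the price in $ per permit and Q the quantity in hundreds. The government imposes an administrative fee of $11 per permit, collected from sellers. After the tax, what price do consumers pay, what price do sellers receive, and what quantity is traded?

Without the tax, 543 − 6P = 5P − 315 gives 11P = 858, so P* = $78 and Q* = 75.
With the tax collected from sellers, supply shifts: Qs = 5(P − 11) − 315.
New equilibrium: consumers pay $83, sellers receive $72, Q = 45. (Wedge: Pb − Ps = 11.)
The less price-elastic side of the market bears the larger share of a per-unit tax.

Consumers pay $83; sellers receive $72; quantity = 45.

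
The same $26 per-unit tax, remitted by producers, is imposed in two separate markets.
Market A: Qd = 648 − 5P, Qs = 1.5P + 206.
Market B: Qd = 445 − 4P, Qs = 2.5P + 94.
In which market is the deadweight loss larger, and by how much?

Market B, by $130.

Market A: pre-tax P* = $68, Q* = 308; post-tax Q = 278; deadweight loss = $390.
Market B: pre-tax P* = $54, Q* = 229; post-tax Q = 189; deadweight loss = $520.
Difference: $390 vs $520 → market B is larger by $130.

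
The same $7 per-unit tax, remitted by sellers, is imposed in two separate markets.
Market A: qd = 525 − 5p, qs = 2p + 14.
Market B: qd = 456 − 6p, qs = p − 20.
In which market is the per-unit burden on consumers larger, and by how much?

Market A, by $1.

Market A: pre-tax p* = $73, q* = 160; post-tax q = 150; per-unit burden on consumers = $2.
Market B: pre-tax p* = $68, q* = 48; post-tax q = 42; per-unit burden on consumers = $1.
Difference: $2 vs $1 → market A is larger by $1.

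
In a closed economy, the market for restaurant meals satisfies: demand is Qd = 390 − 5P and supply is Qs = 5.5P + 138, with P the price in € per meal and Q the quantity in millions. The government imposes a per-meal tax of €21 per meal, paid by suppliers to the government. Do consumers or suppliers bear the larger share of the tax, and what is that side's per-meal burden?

Consumers bear the larger share: €11 per meal.

Before the tax: set 390 − 5P = 5.5P + 138 → P* = €24, Q* = 270.
With the tax collected from suppliers, supply shifts: Qs = 5.5(P − 21) + 138.
Solving gives Q = 215 with consumers paying €35 and suppliers receiving €14 (the €21 wedge).
Per-meal burden: consumers €11, suppliers €10.
Consumers take the larger share because demand is less price-elastic here (demand slope 5 vs supply slope 5.5).
The less price-elastic side of the market bears the larger share of a per-unit tax.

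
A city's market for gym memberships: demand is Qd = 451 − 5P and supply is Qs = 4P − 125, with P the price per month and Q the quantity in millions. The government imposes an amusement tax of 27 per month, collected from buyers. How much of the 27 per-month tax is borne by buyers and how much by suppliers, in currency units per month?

Buyers bear 12 per month; suppliers bear 15 per month.

Without the tax, 451 − 5P = 4P − 125 gives 9P = 576, so P* = 64 and Q* = 131.
With the tax collected from buyers, demand (in seller-price terms) shifts: Qd = 451 − 5(P + 27).
New equilibrium: buyers pay 76, suppliers receive 49, Q = 71. (Wedge: Pb − Ps = 27.)
Burden on buyers: 12; on suppliers: 15. (They sum to 27.)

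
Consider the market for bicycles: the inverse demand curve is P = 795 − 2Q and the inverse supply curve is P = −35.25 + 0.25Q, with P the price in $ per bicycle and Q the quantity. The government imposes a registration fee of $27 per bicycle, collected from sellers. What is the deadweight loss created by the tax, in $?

Inverting to Q(P) form: Qd = 397.5 − 0.5P; Qs = 4P + 141.
Before the tax: set 397.5 − 0.5P = 4P + 141 → P* = $57, Q* = 369.
With the tax collected from sellers, supply shifts: Qs = 4(P − 27) + 141.
Solving gives Q = 357 with consumers paying $81 and sellers receiving $54 (the $27 wedge).
Quantity falls by |ΔQ| = |369 − 357| = 12.
DWL = ½ · t · |ΔQ| = ½ · 27 · 12 = $162.

Deadweight loss = $162.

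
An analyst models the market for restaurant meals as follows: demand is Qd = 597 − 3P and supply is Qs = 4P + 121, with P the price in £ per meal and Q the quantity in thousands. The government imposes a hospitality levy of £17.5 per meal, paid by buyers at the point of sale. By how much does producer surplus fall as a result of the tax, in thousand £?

Without the tax, 597 − 3P = 4P + 121 gives 7P = 476, so P* = £68 and Q* = 393.
With the tax collected from buyers, demand (in seller-price terms) shifts: Qd = 597 − 3(P + 17.5).
New equilibrium: buyers pay £78, sellers receive £60.5, Q = 363. (Wedge: Pb − Ps = 17.5.)
ΔPS is the trapezoid between Q = 363 and Q = 393 of height £7.5: ½ · (393 + 363) · 7.5 = £2835.

Producer surplus falls by £2835 thousand.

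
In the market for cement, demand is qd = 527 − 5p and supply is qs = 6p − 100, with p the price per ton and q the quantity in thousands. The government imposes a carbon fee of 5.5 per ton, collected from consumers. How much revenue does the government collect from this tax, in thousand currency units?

Without the tax, 527 − 5p = 6p − 100 gives 11p = 627, so p* = 57 and q* = 242.
With the tax collected from consumers, demand (in seller-price terms) shifts: qd = 527 − 5(p + 5.5).
New equilibrium: consumers pay 60, producers receive 54.5, q = 227. (Wedge: pb − ps = 5.5.)
Revenue = t · Q = 5.5 · 227 = 1248.5.

Tax revenue = 1248.5 thousand.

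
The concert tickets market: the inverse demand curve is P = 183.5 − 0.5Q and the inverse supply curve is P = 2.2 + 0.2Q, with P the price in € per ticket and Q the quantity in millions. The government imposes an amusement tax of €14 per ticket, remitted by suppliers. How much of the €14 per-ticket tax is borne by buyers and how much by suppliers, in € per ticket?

Rewrite in direct form: Qd = 367 − 2P and Qs = 5P − 11.
Without the tax, 367 − 2P = 5P − 11 gives 7P = 378, so P* = €54 and Q* = 259.
With the tax collected from suppliers, supply shifts: Qs = 5(P − 14) − 11.
Solving gives Q = 239 with buyers paying €64 and suppliers receiving €50 (the €14 wedge).
Burden on buyers: €10; on suppliers: €4. (They sum to €14.)

Buyers bear €10 per ticket; suppliers bear €4 per ticket.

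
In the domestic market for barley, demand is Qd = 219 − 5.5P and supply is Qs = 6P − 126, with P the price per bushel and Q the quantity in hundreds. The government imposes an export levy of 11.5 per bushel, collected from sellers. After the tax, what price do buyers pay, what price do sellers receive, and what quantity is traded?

Before the tax: set 219 − 5.5P = 6P − 126 → P* = 30, Q* = 54.
With the tax collected from sellers, supply shifts: Qs = 6(P − 11.5) − 126.
Solving gives Q = 21 with buyers paying 36 and sellers receiving 24.5 (the 11.5 wedge).

Buyers pay 36; sellers receive 24.5; quantity = 21.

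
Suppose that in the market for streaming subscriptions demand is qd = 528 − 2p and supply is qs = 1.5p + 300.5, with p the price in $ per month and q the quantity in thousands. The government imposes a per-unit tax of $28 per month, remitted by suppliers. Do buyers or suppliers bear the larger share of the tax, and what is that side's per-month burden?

Suppliers bear the larger share: $16 per month.

Before the tax: set 528 − 2p = 1.5p + 300.5 → p* = $65, q* = 398.
With the tax collected from suppliers, supply shifts: qs = 1.5(p − 28) + 300.5.
Solving gives q = 374 with buyers paying $77 and suppliers receiving $49 (the $28 wedge).
Per-month burden: buyers $12, suppliers $16.
Suppliers take the larger share because supply is less price-elastic here (demand slope 2 vs supply slope 1.5).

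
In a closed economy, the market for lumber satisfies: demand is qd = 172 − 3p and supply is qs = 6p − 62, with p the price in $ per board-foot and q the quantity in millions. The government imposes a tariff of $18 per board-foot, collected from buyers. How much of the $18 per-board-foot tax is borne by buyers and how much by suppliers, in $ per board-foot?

Without the tax, 172 − 3p = 6p − 62 gives 9p = 234, so p* = $26 and q* = 94.
With the tax collected from buyers, demand (in seller-price terms) shifts: qd = 172 − 3(p + 18).
New equilibrium: buyers pay $38, suppliers receive $20, q = 58. (Wedge: pb − ps = 18.)
Burden on buyers: $12; on suppliers: $6. (They sum to $18.)

Buyers bear $12 per board-foot; suppliers bear $6 per board-foot.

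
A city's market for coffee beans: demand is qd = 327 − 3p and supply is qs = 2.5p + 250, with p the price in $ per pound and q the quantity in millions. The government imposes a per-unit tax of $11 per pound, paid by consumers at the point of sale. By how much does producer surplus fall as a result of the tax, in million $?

Before the tax: set 327 − 3p = 2.5p + 250 → p* = $14, q* = 285.
With the tax collected from consumers, demand (in seller-price terms) shifts: qd = 327 − 3(p + 11).
New equilibrium: consumers pay $19, producers receive $8, q = 270. (Wedge: pb − ps = 11.)
ΔPS is the trapezoid between Q = 270 and Q = 285 of height $6: ½ · (285 + 270) · 6 = $1665.

Producer surplus falls by $1665 million.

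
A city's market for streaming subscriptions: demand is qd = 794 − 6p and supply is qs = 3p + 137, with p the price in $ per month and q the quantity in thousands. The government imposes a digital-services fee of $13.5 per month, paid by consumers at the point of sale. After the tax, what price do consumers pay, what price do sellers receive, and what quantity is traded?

Without the tax, 794 − 6p = 3p + 137 gives 9p = 657, so p* = $73 and q* = 356.
With the tax collected from consumers, demand (in seller-price terms) shifts: qd = 794 − 6(p + 13.5).
New equilibrium: consumers pay $77.5, sellers receive $64, q = 329. (Wedge: pb − ps = 13.5.)

Consumers pay $77.5; sellers receive $64; quantity = 329.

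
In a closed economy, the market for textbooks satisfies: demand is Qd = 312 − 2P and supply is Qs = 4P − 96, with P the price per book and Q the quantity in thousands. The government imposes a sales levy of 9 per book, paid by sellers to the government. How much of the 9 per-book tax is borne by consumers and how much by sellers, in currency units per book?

Before the tax: set 312 − 2P = 4P − 96 → P* = 68, Q* = 176.
With the tax collected from sellers, supply shifts: Qs = 4(P − 9) − 96.
Solving gives Q = 164 with consumers paying 74 and sellers receiving 65 (the 9 wedge).
Burden on consumers: 6; on sellers: 3. (They sum to 9.)
The less price-elastic side of the market bears the larger share of a per-unit tax.

Consumers bear 6 per book; sellers bear 3 per book.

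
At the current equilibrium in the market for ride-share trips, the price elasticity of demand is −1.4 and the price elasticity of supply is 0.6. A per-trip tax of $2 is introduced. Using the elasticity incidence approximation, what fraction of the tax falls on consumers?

Incidence ratio: consumers' share ≈ εs / (εs + |εd|) = 0.6 / (0.6 + 1.4) = 0.3.
Supply is the less elastic side, so consumers bear the smaller share.

Consumers' share ≈ 0.3.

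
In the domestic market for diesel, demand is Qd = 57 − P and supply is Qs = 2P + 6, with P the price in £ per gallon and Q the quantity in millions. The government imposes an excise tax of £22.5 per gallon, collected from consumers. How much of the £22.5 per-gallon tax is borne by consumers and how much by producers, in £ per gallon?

Consumers bear £15 per gallon; producers bear £7.5 per gallon.

Without the tax, 57 − P = 2P + 6 gives 3P = 51, so P* = £17 and Q* = 40.
With the tax collected from consumers, demand (in seller-price terms) shifts: Qd = 57 − (P + 22.5).
Solving gives Q = 25 with consumers paying £32 and producers receiving £9.5 (the £22.5 wedge).
Burden on consumers: £15; on producers: £7.5. (They sum to £22.5.)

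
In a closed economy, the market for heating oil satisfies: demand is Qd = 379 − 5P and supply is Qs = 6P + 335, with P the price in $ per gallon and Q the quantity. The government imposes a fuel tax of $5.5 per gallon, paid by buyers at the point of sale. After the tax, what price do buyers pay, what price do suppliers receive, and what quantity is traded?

Without the tax, 379 − 5P = 6P + 335 gives 11P = 44, so P* = $4 and Q* = 359.
With the tax collected from buyers, demand (in seller-price terms) shifts: Qd = 379 − 5(P + 5.5).
New equilibrium: buyers pay $7, suppliers receive $1.5, Q = 344. (Wedge: Pb − Ps = 5.5.)
The less price-elastic side of the market bears the larger share of a per-unit tax.

Buyers pay $7; suppliers receive $1.5; quantity = 344.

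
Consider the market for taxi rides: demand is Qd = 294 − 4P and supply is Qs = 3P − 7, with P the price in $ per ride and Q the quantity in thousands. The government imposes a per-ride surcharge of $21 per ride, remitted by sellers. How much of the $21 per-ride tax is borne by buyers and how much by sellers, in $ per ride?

Buyers bear $9 per ride; sellers bear $12 per ride.

Without the tax, 294 − 4P = 3P − 7 gives 7P = 301, so P* = $43 and Q* = 122.
With the tax collected from sellers, supply shifts: Qs = 3(P − 21) − 7.
Solving gives Q = 86 with buyers paying $52 and sellers receiving $31 (the $21 wedge).
Burden on buyers: $9; on sellers: $12. (They sum to $21.)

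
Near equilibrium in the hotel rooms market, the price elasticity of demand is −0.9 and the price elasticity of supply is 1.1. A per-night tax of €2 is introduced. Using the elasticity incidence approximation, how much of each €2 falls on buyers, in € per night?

Buyers bear ≈ €1.1 per night.

Incidence ratio: buyers' share ≈ εs / (εs + |εd|) = 1.1 / (1.1 + 0.9) = 0.55.
So buyers bear ≈ 0.55 × €2 = €1.1; sellers bear €0.9.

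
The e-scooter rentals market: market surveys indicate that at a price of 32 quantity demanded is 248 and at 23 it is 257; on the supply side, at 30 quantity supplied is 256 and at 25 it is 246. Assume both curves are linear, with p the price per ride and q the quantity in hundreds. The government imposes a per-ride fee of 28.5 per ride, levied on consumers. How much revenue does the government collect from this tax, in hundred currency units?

Tax revenue = 6640.5 hundred.

Demand slope: (257 − 248)/(23 − 32) = -1, so qd = 280 − p.
Supply slope: (246 − 256)/(25 − 30) = 2, so qs = 2p + 196.
Without the tax, 280 − p = 2p + 196 gives 3p = 84, so p* = 28 and q* = 252.
With the tax collected from consumers, demand (in seller-price terms) shifts: qd = 280 − (p + 28.5).
Solving gives q = 233 with consumers paying 47 and suppliers receiving 18.5 (the 28.5 wedge).
Revenue = t · Q = 28.5 · 233 = 6640.5.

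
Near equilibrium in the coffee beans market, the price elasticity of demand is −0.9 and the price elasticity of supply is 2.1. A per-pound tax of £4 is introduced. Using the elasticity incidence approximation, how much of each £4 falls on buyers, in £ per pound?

Incidence ratio: buyers' share ≈ εs / (εs + |εd|) = 2.1 / (2.1 + 0.9) = 0.7.
So buyers bear ≈ 0.7 × £4 = £2.8; suppliers bear £1.2.

Buyers bear ≈ £2.8 per pound.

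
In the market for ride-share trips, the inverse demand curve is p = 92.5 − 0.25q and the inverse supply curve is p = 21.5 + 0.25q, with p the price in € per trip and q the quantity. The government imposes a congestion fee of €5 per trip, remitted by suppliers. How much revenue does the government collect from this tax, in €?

Inverting to q(p) form: qd = 370 − 4p; qs = 4p − 86.
Without the tax, 370 − 4p = 4p − 86 gives 8p = 456, so p* = €57 and q* = 142.
With the tax collected from suppliers, supply shifts: qs = 4(p − 5) − 86.
Solving gives q = 132 with consumers paying €59.5 and suppliers receiving €54.5 (the €5 wedge).
Revenue = t · Q = 5 · 132 = €660.

Tax revenue = €660.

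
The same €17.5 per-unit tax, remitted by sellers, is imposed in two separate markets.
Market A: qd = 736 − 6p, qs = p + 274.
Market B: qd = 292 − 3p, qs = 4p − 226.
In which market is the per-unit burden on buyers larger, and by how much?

Market B, by €7.5.

Market A: pre-tax p* = €66, q* = 340; post-tax q = 325; per-unit burden on buyers = €2.5.
Market B: pre-tax p* = €74, q* = 70; post-tax q = 40; per-unit burden on buyers = €10.
Difference: €2.5 vs €10 → market B is larger by €7.5.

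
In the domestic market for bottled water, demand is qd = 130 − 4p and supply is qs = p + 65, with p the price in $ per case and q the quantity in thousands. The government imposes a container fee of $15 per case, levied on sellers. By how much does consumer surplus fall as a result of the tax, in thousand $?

Without the tax, 130 − 4p = p + 65 gives 5p = 65, so p* = $13 and q* = 78.
With the tax collected from sellers, supply shifts: qs = (p − 15) + 65.
Solving gives q = 66 with buyers paying $16 and sellers receiving $1 (the $15 wedge).
ΔCS is the trapezoid between Q = 66 and Q = 78 of height $3: ½ · (78 + 66) · 3 = $216.

Consumer surplus falls by $216 thousand.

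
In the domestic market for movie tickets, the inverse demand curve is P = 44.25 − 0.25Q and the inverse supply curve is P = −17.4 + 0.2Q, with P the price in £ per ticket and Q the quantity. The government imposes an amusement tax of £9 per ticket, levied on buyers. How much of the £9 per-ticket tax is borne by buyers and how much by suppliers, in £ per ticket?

Buyers bear £5 per ticket; suppliers bear £4 per ticket.

Rewrite in direct form: Qd = 177 − 4P and Qs = 5P + 87.
Before the tax: set 177 − 4P = 5P + 87 → P* = £10, Q* = 137.
With the tax collected from buyers, demand (in seller-price terms) shifts: Qd = 177 − 4(P + 9).
New equilibrium: buyers pay £15, suppliers receive £6, Q = 117. (Wedge: Pb − Ps = 9.)
Burden on buyers: £5; on suppliers: £4. (They sum to £9.)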